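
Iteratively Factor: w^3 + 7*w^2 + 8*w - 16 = (w + 4)*(w^2 + 3*w - 4) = (w - 1)*(w + 4)*(w + 4)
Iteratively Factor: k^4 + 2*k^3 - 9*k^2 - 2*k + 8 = (k + 4)*(k^3 - 2*k^2 - k + 2) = (k + 1)*(k + 4)*(k^2 - 3*k + 2) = (k - 2)*(k + 1)*(k + 4)*(k - 1)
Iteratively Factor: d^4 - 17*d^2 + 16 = (d - 1)*(d^3 + d^2 - 16*d - 16) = (d - 4)*(d - 1)*(d^2 + 5*d + 4) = (d - 4)*(d - 1)*(d + 4)*(d + 1)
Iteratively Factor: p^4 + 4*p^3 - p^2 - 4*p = (p - 1)*(p^3 + 5*p^2 + 4*p) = (p - 1)*(p + 1)*(p^2 + 4*p) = p*(p - 1)*(p + 1)*(p + 4)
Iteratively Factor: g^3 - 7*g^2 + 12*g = (g - 3)*(g^2 - 4*g) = (g - 4)*(g - 3)*(g)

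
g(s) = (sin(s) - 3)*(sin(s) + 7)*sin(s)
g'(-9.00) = 21.67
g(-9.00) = 9.26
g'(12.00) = -20.61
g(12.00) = 12.27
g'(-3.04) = 21.67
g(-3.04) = 2.17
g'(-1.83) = 6.65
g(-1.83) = 23.13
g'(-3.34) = 18.93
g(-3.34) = -3.98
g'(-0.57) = -20.58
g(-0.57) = 12.34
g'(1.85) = 2.90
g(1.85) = -15.60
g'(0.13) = -19.74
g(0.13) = -2.65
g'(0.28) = -17.84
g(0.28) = -5.48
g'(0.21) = -18.78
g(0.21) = -4.19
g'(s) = (sin(s) - 3)*(sin(s) + 7)*cos(s) + (sin(s) - 3)*sin(s)*cos(s) + (sin(s) + 7)*sin(s)*cos(s) = (3*sin(s)^2 + 8*sin(s) - 21)*cos(s)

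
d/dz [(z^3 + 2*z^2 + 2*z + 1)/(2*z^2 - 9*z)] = (2*z^4 - 18*z^3 - 22*z^2 - 4*z + 9)/(z^2*(4*z^2 - 36*z + 81))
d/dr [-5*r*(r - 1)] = 5 - 10*r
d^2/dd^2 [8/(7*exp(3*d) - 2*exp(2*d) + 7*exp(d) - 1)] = 8*((-63*exp(2*d) + 8*exp(d) - 7)*(7*exp(3*d) - 2*exp(2*d) + 7*exp(d) - 1) + 2*(21*exp(2*d) - 4*exp(d) + 7)^2*exp(d))*exp(d)/(7*exp(3*d) - 2*exp(2*d) + 7*exp(d) - 1)^3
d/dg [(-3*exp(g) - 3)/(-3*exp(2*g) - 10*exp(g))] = 3*(-3*exp(2*g) - 6*exp(g) - 10)*exp(-g)/(9*exp(2*g) + 60*exp(g) + 100)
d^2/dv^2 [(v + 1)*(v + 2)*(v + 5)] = 6*v + 16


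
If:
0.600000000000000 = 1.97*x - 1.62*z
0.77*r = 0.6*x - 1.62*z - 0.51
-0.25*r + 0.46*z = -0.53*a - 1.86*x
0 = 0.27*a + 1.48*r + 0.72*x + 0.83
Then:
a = -1.39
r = -0.47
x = 0.33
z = 0.03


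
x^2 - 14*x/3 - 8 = (x - 6)*(x + 4/3)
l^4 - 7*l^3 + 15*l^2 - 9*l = l*(l - 3)^2*(l - 1)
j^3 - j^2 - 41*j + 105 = (j - 5)*(j - 3)*(j + 7)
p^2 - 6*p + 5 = (p - 5)*(p - 1)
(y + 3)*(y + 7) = y^2 + 10*y + 21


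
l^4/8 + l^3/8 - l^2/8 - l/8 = l*(l/4 + 1/4)*(l/2 + 1/2)*(l - 1)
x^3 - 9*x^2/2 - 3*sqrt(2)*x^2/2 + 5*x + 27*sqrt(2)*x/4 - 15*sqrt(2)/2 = (x - 5/2)*(x - 2)*(x - 3*sqrt(2)/2)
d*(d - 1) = d^2 - d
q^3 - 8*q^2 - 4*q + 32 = (q - 8)*(q - 2)*(q + 2)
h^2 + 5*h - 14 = (h - 2)*(h + 7)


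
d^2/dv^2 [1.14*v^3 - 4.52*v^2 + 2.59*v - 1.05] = 6.84*v - 9.04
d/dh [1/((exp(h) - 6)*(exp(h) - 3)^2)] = ((6 - exp(h))*(exp(h) - 3) - 2*(exp(h) - 6)^2)*exp(h)/((exp(h) - 6)^3*(exp(h) - 3)^3)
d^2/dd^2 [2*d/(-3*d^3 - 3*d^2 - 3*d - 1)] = 12*(-3*d*(3*d^2 + 2*d + 1)^2 + (3*d^2 + d*(3*d + 1) + 2*d + 1)*(3*d^3 + 3*d^2 + 3*d + 1))/(3*d^3 + 3*d^2 + 3*d + 1)^3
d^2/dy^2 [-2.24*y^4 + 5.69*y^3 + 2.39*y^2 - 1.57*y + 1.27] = -26.88*y^2 + 34.14*y + 4.78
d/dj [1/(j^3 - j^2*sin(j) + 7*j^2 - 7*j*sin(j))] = (j^2*cos(j) - 3*j^2 + 2*j*sin(j) + 7*j*cos(j) - 14*j + 7*sin(j))/(j^2*(j + 7)^2*(j - sin(j))^2)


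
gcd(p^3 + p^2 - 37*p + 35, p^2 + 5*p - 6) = p - 1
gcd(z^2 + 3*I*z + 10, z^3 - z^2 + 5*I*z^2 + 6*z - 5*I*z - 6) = 1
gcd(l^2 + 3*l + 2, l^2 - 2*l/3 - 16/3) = l + 2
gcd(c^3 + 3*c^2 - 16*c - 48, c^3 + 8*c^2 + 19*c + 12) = c^2 + 7*c + 12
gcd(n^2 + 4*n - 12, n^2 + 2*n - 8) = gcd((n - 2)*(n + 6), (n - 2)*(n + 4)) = n - 2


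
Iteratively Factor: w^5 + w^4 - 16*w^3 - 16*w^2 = (w)*(w^4 + w^3 - 16*w^2 - 16*w) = w^2*(w^3 + w^2 - 16*w - 16) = w^2*(w + 1)*(w^2 - 16) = w^2*(w + 1)*(w + 4)*(w - 4)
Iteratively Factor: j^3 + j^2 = (j)*(j^2 + j) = j*(j + 1)*(j)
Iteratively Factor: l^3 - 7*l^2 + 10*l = (l)*(l^2 - 7*l + 10) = l*(l - 2)*(l - 5)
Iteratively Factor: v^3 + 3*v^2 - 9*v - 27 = (v + 3)*(v^2 - 9) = (v + 3)^2*(v - 3)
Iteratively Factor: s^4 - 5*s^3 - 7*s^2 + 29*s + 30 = (s - 3)*(s^3 - 2*s^2 - 13*s - 10) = (s - 3)*(s + 2)*(s^2 - 4*s - 5) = (s - 5)*(s - 3)*(s + 2)*(s + 1)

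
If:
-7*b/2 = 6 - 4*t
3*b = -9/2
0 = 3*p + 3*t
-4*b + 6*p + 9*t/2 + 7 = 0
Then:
No Solution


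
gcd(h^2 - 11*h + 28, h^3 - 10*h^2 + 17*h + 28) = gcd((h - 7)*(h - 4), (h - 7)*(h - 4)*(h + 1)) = h^2 - 11*h + 28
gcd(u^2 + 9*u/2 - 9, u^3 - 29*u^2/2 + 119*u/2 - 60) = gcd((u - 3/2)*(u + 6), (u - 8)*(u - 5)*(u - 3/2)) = u - 3/2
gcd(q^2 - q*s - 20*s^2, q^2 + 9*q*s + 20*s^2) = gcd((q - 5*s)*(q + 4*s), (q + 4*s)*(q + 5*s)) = q + 4*s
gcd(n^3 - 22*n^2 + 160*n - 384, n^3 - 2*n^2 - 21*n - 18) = n - 6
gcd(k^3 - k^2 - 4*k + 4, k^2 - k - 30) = 1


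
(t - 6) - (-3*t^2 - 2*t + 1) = 3*t^2 + 3*t - 7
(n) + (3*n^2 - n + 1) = 3*n^2 + 1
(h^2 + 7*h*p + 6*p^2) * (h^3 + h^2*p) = h^5 + 8*h^4*p + 13*h^3*p^2 + 6*h^2*p^3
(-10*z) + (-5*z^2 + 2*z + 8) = -5*z^2 - 8*z + 8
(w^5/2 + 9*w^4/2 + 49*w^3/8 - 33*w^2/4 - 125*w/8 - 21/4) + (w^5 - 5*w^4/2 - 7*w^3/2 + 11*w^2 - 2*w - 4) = 3*w^5/2 + 2*w^4 + 21*w^3/8 + 11*w^2/4 - 141*w/8 - 37/4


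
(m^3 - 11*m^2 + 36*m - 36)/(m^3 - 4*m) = (m^2 - 9*m + 18)/(m*(m + 2))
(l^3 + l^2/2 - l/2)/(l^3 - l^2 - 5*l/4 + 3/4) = 2*l/(2*l - 3)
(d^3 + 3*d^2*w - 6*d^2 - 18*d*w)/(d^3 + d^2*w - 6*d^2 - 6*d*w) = (d + 3*w)/(d + w)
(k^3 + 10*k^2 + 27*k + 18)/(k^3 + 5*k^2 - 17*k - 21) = (k^2 + 9*k + 18)/(k^2 + 4*k - 21)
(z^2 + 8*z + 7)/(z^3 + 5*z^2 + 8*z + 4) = (z + 7)/(z^2 + 4*z + 4)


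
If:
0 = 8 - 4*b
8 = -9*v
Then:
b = 2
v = -8/9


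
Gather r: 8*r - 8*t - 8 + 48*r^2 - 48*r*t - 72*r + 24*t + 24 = 48*r^2 + r*(-48*t - 64) + 16*t + 16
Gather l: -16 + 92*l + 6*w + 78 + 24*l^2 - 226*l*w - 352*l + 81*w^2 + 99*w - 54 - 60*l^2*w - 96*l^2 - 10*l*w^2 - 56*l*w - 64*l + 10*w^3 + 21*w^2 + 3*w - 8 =l^2*(-60*w - 72) + l*(-10*w^2 - 282*w - 324) + 10*w^3 + 102*w^2 + 108*w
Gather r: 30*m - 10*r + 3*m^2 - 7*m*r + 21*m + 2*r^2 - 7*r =3*m^2 + 51*m + 2*r^2 + r*(-7*m - 17)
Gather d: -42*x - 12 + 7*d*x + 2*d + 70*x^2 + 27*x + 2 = d*(7*x + 2) + 70*x^2 - 15*x - 10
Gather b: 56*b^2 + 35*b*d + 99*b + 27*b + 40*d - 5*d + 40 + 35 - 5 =56*b^2 + b*(35*d + 126) + 35*d + 70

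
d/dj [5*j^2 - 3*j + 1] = 10*j - 3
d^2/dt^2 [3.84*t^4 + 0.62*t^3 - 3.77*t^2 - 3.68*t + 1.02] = 46.08*t^2 + 3.72*t - 7.54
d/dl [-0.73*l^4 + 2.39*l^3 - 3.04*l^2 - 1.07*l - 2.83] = -2.92*l^3 + 7.17*l^2 - 6.08*l - 1.07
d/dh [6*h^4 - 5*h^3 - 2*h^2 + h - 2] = 24*h^3 - 15*h^2 - 4*h + 1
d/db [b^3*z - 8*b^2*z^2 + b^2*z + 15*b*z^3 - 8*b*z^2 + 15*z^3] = z*(3*b^2 - 16*b*z + 2*b + 15*z^2 - 8*z)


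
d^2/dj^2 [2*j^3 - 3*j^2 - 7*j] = 12*j - 6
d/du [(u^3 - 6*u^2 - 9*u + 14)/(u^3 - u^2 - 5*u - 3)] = (5*u^3 + 3*u^2 - 33*u + 97)/(u^5 - 3*u^4 - 6*u^3 + 10*u^2 + 21*u + 9)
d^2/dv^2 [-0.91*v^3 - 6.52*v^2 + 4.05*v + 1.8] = -5.46*v - 13.04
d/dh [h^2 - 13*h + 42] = 2*h - 13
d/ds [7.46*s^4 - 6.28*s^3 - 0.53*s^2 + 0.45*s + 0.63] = 29.84*s^3 - 18.84*s^2 - 1.06*s + 0.45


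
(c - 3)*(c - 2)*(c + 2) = c^3 - 3*c^2 - 4*c + 12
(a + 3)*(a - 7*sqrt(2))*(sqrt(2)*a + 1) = sqrt(2)*a^3 - 13*a^2 + 3*sqrt(2)*a^2 - 39*a - 7*sqrt(2)*a - 21*sqrt(2)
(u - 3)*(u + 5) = u^2 + 2*u - 15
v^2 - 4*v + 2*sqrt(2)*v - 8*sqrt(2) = (v - 4)*(v + 2*sqrt(2))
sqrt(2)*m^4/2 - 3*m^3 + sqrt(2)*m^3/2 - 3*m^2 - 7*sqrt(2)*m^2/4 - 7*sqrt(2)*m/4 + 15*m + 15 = (m - 5*sqrt(2)/2)*(m - 2*sqrt(2))*(m + 3*sqrt(2)/2)*(sqrt(2)*m/2 + sqrt(2)/2)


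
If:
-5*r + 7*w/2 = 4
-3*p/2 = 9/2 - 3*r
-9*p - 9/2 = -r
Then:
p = -6/17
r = 45/34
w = 361/119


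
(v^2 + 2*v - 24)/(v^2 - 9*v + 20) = (v + 6)/(v - 5)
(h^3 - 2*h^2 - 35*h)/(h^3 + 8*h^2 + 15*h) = (h - 7)/(h + 3)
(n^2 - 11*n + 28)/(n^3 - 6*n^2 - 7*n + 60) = (n - 7)/(n^2 - 2*n - 15)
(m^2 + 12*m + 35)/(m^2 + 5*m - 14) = (m + 5)/(m - 2)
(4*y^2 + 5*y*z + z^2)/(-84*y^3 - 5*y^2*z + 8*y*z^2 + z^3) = (-y - z)/(21*y^2 - 4*y*z - z^2)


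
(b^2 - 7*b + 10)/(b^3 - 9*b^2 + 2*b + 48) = (b^2 - 7*b + 10)/(b^3 - 9*b^2 + 2*b + 48)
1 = 1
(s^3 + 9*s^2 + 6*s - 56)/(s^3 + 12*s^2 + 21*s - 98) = (s + 4)/(s + 7)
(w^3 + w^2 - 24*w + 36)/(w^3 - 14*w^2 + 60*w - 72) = (w^2 + 3*w - 18)/(w^2 - 12*w + 36)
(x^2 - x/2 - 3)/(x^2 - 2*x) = (x + 3/2)/x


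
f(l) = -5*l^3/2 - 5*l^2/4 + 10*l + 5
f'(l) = -15*l^2/2 - 5*l/2 + 10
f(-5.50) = 328.12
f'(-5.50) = -203.12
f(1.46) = 9.16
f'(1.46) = -9.64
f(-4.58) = 173.16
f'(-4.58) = -135.87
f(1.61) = 7.43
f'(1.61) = -13.47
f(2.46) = -15.18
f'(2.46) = -41.54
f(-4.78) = 201.68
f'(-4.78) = -149.41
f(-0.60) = -0.91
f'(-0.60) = 8.80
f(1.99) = 0.25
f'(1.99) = -24.68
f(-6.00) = 440.00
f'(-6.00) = -245.00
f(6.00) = -520.00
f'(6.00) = -275.00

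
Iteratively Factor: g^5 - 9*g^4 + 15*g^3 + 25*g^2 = (g)*(g^4 - 9*g^3 + 15*g^2 + 25*g) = g*(g + 1)*(g^3 - 10*g^2 + 25*g) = g^2*(g + 1)*(g^2 - 10*g + 25) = g^2*(g - 5)*(g + 1)*(g - 5)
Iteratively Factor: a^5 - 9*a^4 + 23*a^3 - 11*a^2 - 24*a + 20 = (a - 5)*(a^4 - 4*a^3 + 3*a^2 + 4*a - 4) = (a - 5)*(a - 2)*(a^3 - 2*a^2 - a + 2) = (a - 5)*(a - 2)*(a + 1)*(a^2 - 3*a + 2) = (a - 5)*(a - 2)^2*(a + 1)*(a - 1)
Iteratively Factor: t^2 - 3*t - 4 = (t + 1)*(t - 4)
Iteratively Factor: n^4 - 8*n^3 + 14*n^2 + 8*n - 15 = (n - 3)*(n^3 - 5*n^2 - n + 5) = (n - 3)*(n + 1)*(n^2 - 6*n + 5) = (n - 3)*(n - 1)*(n + 1)*(n - 5)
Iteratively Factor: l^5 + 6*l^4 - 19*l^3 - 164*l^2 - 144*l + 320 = (l + 4)*(l^4 + 2*l^3 - 27*l^2 - 56*l + 80) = (l - 5)*(l + 4)*(l^3 + 7*l^2 + 8*l - 16) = (l - 5)*(l + 4)^2*(l^2 + 3*l - 4) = (l - 5)*(l - 1)*(l + 4)^2*(l + 4)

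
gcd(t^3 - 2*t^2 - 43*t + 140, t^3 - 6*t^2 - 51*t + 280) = t^2 + 2*t - 35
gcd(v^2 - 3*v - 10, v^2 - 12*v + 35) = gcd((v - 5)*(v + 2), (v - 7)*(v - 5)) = v - 5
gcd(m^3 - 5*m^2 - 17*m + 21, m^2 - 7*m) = m - 7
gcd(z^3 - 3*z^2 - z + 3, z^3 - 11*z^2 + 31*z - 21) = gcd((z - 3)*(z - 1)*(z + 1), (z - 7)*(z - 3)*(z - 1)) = z^2 - 4*z + 3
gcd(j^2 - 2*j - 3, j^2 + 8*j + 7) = j + 1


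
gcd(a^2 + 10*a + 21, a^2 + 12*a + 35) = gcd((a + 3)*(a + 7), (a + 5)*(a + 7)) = a + 7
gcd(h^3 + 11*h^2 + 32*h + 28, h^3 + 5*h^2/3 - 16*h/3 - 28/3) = h^2 + 4*h + 4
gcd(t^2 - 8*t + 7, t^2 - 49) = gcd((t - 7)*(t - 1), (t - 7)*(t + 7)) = t - 7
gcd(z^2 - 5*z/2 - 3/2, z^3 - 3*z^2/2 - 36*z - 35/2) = z + 1/2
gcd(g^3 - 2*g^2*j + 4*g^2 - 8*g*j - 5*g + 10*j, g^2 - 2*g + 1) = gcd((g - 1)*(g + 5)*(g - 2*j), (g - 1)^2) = g - 1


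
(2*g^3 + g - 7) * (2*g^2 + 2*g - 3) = 4*g^5 + 4*g^4 - 4*g^3 - 12*g^2 - 17*g + 21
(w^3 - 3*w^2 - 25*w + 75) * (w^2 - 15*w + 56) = w^5 - 18*w^4 + 76*w^3 + 282*w^2 - 2525*w + 4200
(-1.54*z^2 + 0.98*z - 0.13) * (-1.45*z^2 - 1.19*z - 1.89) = 2.233*z^4 + 0.4116*z^3 + 1.9329*z^2 - 1.6975*z + 0.2457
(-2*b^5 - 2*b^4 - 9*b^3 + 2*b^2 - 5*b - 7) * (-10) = 20*b^5 + 20*b^4 + 90*b^3 - 20*b^2 + 50*b + 70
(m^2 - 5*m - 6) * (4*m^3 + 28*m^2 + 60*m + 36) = 4*m^5 + 8*m^4 - 104*m^3 - 432*m^2 - 540*m - 216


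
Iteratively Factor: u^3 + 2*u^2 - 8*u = (u)*(u^2 + 2*u - 8) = u*(u - 2)*(u + 4)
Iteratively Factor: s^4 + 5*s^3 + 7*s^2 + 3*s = (s + 3)*(s^3 + 2*s^2 + s) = (s + 1)*(s + 3)*(s^2 + s) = (s + 1)^2*(s + 3)*(s)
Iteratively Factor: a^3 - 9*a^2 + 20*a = (a - 5)*(a^2 - 4*a) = a*(a - 5)*(a - 4)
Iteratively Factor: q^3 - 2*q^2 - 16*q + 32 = (q - 4)*(q^2 + 2*q - 8) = (q - 4)*(q + 4)*(q - 2)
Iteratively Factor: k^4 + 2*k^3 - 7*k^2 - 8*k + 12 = (k + 2)*(k^3 - 7*k + 6) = (k - 1)*(k + 2)*(k^2 + k - 6) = (k - 1)*(k + 2)*(k + 3)*(k - 2)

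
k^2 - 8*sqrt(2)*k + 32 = (k - 4*sqrt(2))^2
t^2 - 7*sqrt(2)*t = t*(t - 7*sqrt(2))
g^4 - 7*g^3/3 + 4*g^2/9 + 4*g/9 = g*(g - 2)*(g - 2/3)*(g + 1/3)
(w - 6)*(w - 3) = w^2 - 9*w + 18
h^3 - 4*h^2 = h^2*(h - 4)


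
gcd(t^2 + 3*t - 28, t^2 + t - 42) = t + 7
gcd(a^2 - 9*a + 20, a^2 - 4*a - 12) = 1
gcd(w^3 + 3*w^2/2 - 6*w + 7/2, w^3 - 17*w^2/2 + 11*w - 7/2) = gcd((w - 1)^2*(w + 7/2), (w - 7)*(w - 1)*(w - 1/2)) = w - 1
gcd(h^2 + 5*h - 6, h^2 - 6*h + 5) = h - 1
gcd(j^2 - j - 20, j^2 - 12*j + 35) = j - 5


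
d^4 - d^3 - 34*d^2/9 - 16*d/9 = d*(d - 8/3)*(d + 2/3)*(d + 1)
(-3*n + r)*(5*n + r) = -15*n^2 + 2*n*r + r^2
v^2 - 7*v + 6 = (v - 6)*(v - 1)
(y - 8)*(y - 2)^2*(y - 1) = y^4 - 13*y^3 + 48*y^2 - 68*y + 32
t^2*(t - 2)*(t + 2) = t^4 - 4*t^2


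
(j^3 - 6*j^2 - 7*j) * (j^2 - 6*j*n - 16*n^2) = j^5 - 6*j^4*n - 6*j^4 - 16*j^3*n^2 + 36*j^3*n - 7*j^3 + 96*j^2*n^2 + 42*j^2*n + 112*j*n^2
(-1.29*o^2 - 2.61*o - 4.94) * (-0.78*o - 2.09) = 1.0062*o^3 + 4.7319*o^2 + 9.3081*o + 10.3246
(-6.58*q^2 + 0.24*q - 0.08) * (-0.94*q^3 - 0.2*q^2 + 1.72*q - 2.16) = 6.1852*q^5 + 1.0904*q^4 - 11.2904*q^3 + 14.6416*q^2 - 0.656*q + 0.1728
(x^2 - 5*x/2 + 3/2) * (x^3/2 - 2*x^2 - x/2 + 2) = x^5/2 - 13*x^4/4 + 21*x^3/4 + x^2/4 - 23*x/4 + 3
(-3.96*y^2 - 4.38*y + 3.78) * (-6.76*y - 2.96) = 26.7696*y^3 + 41.3304*y^2 - 12.588*y - 11.1888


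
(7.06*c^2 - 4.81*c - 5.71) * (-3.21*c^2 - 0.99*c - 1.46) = -22.6626*c^4 + 8.4507*c^3 + 12.7834*c^2 + 12.6755*c + 8.3366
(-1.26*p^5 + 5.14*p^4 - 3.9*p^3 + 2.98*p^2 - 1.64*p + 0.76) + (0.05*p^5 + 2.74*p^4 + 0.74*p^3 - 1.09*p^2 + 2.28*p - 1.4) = -1.21*p^5 + 7.88*p^4 - 3.16*p^3 + 1.89*p^2 + 0.64*p - 0.64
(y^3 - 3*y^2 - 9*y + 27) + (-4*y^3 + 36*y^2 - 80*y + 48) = -3*y^3 + 33*y^2 - 89*y + 75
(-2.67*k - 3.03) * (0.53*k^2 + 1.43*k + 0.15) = -1.4151*k^3 - 5.424*k^2 - 4.7334*k - 0.4545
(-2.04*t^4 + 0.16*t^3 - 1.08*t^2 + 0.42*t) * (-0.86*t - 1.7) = 1.7544*t^5 + 3.3304*t^4 + 0.6568*t^3 + 1.4748*t^2 - 0.714*t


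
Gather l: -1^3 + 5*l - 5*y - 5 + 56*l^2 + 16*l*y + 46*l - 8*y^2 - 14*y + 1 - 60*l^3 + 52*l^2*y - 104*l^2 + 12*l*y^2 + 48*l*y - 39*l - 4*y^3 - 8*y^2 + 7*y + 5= -60*l^3 + l^2*(52*y - 48) + l*(12*y^2 + 64*y + 12) - 4*y^3 - 16*y^2 - 12*y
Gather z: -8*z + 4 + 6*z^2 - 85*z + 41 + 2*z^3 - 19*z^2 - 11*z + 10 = 2*z^3 - 13*z^2 - 104*z + 55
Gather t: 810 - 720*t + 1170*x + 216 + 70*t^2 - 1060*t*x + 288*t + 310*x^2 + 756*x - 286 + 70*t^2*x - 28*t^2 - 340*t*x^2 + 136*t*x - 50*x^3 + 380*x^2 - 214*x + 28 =t^2*(70*x + 42) + t*(-340*x^2 - 924*x - 432) - 50*x^3 + 690*x^2 + 1712*x + 768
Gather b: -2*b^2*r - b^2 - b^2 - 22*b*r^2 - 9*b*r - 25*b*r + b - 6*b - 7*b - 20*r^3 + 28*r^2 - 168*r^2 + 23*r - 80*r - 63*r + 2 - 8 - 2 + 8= b^2*(-2*r - 2) + b*(-22*r^2 - 34*r - 12) - 20*r^3 - 140*r^2 - 120*r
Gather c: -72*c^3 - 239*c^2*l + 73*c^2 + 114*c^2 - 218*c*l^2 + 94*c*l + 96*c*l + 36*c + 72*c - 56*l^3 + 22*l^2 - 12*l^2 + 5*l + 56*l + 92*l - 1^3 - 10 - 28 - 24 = -72*c^3 + c^2*(187 - 239*l) + c*(-218*l^2 + 190*l + 108) - 56*l^3 + 10*l^2 + 153*l - 63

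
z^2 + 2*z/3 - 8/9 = (z - 2/3)*(z + 4/3)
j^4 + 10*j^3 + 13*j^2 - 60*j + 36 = (j - 1)^2*(j + 6)^2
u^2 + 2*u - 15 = (u - 3)*(u + 5)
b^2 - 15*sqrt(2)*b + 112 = (b - 8*sqrt(2))*(b - 7*sqrt(2))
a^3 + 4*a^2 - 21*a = a*(a - 3)*(a + 7)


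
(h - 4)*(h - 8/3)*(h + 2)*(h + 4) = h^4 - 2*h^3/3 - 64*h^2/3 + 32*h/3 + 256/3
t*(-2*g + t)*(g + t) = -2*g^2*t - g*t^2 + t^3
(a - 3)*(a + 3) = a^2 - 9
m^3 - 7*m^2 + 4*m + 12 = (m - 6)*(m - 2)*(m + 1)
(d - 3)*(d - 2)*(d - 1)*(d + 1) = d^4 - 5*d^3 + 5*d^2 + 5*d - 6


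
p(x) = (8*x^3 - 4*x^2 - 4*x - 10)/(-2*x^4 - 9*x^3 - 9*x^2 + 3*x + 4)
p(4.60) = -0.34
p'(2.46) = -0.10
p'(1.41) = -0.82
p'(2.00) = -0.22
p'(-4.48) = 3.19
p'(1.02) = -3.49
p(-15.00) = 0.38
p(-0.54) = -10.24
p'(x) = (24*x^2 - 8*x - 4)/(-2*x^4 - 9*x^3 - 9*x^2 + 3*x + 4) + (8*x^3 - 4*x^2 - 4*x - 10)*(8*x^3 + 27*x^2 + 18*x - 3)/(-2*x^4 - 9*x^3 - 9*x^2 + 3*x + 4)^2 = 2*(8*x^6 - 8*x^5 - 66*x^4 - 52*x^3 - 111*x^2 - 106*x + 7)/(4*x^8 + 36*x^7 + 117*x^6 + 150*x^5 + 11*x^4 - 126*x^3 - 63*x^2 + 24*x + 16)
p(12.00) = -0.23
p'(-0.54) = 69.65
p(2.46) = -0.30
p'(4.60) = 0.01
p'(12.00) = 0.01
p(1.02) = 0.70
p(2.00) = -0.23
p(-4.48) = 4.25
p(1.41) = 0.03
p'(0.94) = -5.53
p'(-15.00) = 0.04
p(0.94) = 1.05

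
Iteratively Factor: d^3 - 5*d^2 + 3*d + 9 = (d - 3)*(d^2 - 2*d - 3) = (d - 3)*(d + 1)*(d - 3)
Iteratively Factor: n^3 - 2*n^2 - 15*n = (n - 5)*(n^2 + 3*n) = (n - 5)*(n + 3)*(n)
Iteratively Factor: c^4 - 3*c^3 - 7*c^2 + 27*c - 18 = (c + 3)*(c^3 - 6*c^2 + 11*c - 6) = (c - 2)*(c + 3)*(c^2 - 4*c + 3) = (c - 3)*(c - 2)*(c + 3)*(c - 1)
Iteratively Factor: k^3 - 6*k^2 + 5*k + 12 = (k - 4)*(k^2 - 2*k - 3) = (k - 4)*(k + 1)*(k - 3)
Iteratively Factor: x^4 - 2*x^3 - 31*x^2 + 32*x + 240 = (x - 5)*(x^3 + 3*x^2 - 16*x - 48) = (x - 5)*(x + 4)*(x^2 - x - 12) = (x - 5)*(x + 3)*(x + 4)*(x - 4)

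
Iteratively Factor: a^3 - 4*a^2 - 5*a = (a)*(a^2 - 4*a - 5) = a*(a + 1)*(a - 5)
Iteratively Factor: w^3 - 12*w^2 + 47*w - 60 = (w - 3)*(w^2 - 9*w + 20) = (w - 5)*(w - 3)*(w - 4)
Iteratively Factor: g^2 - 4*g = (g)*(g - 4)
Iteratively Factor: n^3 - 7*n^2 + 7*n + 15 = (n - 5)*(n^2 - 2*n - 3) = (n - 5)*(n + 1)*(n - 3)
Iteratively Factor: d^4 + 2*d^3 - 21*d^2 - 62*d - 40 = (d - 5)*(d^3 + 7*d^2 + 14*d + 8) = (d - 5)*(d + 4)*(d^2 + 3*d + 2) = (d - 5)*(d + 1)*(d + 4)*(d + 2)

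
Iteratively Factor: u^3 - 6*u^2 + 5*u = (u)*(u^2 - 6*u + 5) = u*(u - 5)*(u - 1)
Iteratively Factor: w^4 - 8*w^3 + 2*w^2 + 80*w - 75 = (w - 1)*(w^3 - 7*w^2 - 5*w + 75) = (w - 5)*(w - 1)*(w^2 - 2*w - 15) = (w - 5)*(w - 1)*(w + 3)*(w - 5)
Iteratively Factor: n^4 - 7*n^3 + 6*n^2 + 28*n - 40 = (n - 5)*(n^3 - 2*n^2 - 4*n + 8) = (n - 5)*(n - 2)*(n^2 - 4) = (n - 5)*(n - 2)^2*(n + 2)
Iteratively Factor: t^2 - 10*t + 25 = (t - 5)*(t - 5)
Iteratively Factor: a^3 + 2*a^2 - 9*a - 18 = (a + 3)*(a^2 - a - 6) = (a + 2)*(a + 3)*(a - 3)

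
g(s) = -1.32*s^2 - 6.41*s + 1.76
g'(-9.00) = 17.35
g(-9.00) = -47.47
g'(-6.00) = 9.43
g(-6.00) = -7.30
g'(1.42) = -10.16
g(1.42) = -10.00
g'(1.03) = -9.13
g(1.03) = -6.24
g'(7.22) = -25.47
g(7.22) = -113.33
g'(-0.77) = -4.38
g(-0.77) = 5.91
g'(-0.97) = -3.85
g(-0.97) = 6.74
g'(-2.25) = -0.47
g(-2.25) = 9.50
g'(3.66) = -16.07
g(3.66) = -39.38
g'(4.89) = -19.32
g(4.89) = -61.15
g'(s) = -2.64*s - 6.41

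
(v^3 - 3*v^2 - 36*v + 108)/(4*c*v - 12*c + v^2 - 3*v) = (v^2 - 36)/(4*c + v)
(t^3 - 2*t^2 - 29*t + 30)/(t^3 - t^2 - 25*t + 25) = (t - 6)/(t - 5)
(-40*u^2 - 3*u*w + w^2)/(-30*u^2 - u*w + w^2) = (8*u - w)/(6*u - w)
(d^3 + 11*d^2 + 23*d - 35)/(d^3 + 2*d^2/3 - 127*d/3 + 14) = 3*(d^2 + 4*d - 5)/(3*d^2 - 19*d + 6)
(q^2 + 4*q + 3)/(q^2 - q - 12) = (q + 1)/(q - 4)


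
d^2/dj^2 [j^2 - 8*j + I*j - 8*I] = 2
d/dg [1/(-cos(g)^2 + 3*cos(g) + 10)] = (3 - 2*cos(g))*sin(g)/(sin(g)^2 + 3*cos(g) + 9)^2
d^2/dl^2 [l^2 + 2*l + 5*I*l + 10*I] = 2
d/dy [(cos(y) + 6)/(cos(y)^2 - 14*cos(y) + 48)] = (cos(y)^2 + 12*cos(y) - 132)*sin(y)/(cos(y)^2 - 14*cos(y) + 48)^2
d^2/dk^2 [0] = 0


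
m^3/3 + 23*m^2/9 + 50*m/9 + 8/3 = (m/3 + 1)*(m + 2/3)*(m + 4)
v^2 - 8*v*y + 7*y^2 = (v - 7*y)*(v - y)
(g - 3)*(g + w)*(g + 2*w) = g^3 + 3*g^2*w - 3*g^2 + 2*g*w^2 - 9*g*w - 6*w^2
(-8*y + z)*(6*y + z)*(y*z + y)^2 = -48*y^4*z^2 - 96*y^4*z - 48*y^4 - 2*y^3*z^3 - 4*y^3*z^2 - 2*y^3*z + y^2*z^4 + 2*y^2*z^3 + y^2*z^2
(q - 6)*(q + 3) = q^2 - 3*q - 18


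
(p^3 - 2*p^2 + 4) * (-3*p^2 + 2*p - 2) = -3*p^5 + 8*p^4 - 6*p^3 - 8*p^2 + 8*p - 8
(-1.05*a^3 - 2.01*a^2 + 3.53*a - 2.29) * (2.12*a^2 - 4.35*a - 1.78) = -2.226*a^5 + 0.3063*a^4 + 18.0961*a^3 - 16.6325*a^2 + 3.6781*a + 4.0762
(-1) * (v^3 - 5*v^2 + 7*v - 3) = -v^3 + 5*v^2 - 7*v + 3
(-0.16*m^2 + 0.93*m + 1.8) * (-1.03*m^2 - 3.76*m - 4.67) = 0.1648*m^4 - 0.3563*m^3 - 4.6036*m^2 - 11.1111*m - 8.406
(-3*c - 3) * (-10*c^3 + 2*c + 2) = 30*c^4 + 30*c^3 - 6*c^2 - 12*c - 6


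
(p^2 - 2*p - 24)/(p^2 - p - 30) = (p + 4)/(p + 5)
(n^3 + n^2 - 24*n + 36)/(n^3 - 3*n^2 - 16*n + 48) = (n^2 + 4*n - 12)/(n^2 - 16)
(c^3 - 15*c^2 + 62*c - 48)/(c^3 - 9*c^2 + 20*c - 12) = (c - 8)/(c - 2)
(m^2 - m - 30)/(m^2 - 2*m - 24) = (m + 5)/(m + 4)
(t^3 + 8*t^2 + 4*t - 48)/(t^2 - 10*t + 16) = (t^2 + 10*t + 24)/(t - 8)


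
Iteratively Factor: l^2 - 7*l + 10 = (l - 5)*(l - 2)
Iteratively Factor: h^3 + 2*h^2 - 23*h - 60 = (h - 5)*(h^2 + 7*h + 12) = (h - 5)*(h + 3)*(h + 4)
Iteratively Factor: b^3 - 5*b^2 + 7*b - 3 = (b - 1)*(b^2 - 4*b + 3) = (b - 3)*(b - 1)*(b - 1)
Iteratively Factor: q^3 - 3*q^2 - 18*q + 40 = (q - 2)*(q^2 - q - 20) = (q - 5)*(q - 2)*(q + 4)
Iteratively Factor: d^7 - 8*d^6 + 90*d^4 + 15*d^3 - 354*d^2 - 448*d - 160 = (d + 2)*(d^6 - 10*d^5 + 20*d^4 + 50*d^3 - 85*d^2 - 184*d - 80) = (d - 4)*(d + 2)*(d^5 - 6*d^4 - 4*d^3 + 34*d^2 + 51*d + 20) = (d - 4)^2*(d + 2)*(d^4 - 2*d^3 - 12*d^2 - 14*d - 5) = (d - 5)*(d - 4)^2*(d + 2)*(d^3 + 3*d^2 + 3*d + 1) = (d - 5)*(d - 4)^2*(d + 1)*(d + 2)*(d^2 + 2*d + 1) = (d - 5)*(d - 4)^2*(d + 1)^2*(d + 2)*(d + 1)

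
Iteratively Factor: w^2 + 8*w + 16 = (w + 4)*(w + 4)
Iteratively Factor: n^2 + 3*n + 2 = (n + 1)*(n + 2)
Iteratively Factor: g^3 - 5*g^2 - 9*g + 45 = (g + 3)*(g^2 - 8*g + 15) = (g - 5)*(g + 3)*(g - 3)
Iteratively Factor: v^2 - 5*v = (v - 5)*(v)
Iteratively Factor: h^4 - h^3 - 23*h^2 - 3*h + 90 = (h + 3)*(h^3 - 4*h^2 - 11*h + 30) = (h + 3)^2*(h^2 - 7*h + 10) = (h - 5)*(h + 3)^2*(h - 2)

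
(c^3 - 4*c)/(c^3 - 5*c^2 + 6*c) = (c + 2)/(c - 3)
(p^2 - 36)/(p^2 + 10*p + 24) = (p - 6)/(p + 4)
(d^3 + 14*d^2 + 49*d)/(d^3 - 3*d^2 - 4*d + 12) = d*(d^2 + 14*d + 49)/(d^3 - 3*d^2 - 4*d + 12)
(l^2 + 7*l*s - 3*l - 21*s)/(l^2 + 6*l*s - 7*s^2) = (3 - l)/(-l + s)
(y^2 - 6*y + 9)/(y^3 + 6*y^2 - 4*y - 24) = (y^2 - 6*y + 9)/(y^3 + 6*y^2 - 4*y - 24)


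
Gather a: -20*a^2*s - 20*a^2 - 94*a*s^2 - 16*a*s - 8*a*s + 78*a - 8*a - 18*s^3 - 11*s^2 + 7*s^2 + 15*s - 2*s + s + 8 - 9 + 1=a^2*(-20*s - 20) + a*(-94*s^2 - 24*s + 70) - 18*s^3 - 4*s^2 + 14*s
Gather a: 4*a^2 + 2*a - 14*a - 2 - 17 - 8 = 4*a^2 - 12*a - 27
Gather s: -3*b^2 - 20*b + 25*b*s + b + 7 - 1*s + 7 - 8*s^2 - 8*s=-3*b^2 - 19*b - 8*s^2 + s*(25*b - 9) + 14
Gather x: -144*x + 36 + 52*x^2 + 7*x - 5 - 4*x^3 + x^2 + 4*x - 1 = -4*x^3 + 53*x^2 - 133*x + 30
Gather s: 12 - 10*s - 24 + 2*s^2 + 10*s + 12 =2*s^2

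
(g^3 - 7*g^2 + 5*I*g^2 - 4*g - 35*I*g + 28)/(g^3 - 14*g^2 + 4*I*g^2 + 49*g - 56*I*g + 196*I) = (g + I)/(g - 7)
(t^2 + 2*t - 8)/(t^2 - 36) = (t^2 + 2*t - 8)/(t^2 - 36)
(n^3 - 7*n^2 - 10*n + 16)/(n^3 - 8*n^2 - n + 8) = (n + 2)/(n + 1)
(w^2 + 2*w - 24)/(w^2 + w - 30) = (w - 4)/(w - 5)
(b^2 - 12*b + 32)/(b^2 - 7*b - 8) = (b - 4)/(b + 1)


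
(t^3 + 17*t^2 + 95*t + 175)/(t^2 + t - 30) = (t^3 + 17*t^2 + 95*t + 175)/(t^2 + t - 30)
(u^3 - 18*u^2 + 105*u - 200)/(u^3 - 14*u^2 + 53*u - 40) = (u - 5)/(u - 1)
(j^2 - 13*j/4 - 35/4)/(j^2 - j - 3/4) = (-4*j^2 + 13*j + 35)/(-4*j^2 + 4*j + 3)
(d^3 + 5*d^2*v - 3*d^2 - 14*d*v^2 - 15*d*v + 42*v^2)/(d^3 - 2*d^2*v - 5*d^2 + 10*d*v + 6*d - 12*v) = (d + 7*v)/(d - 2)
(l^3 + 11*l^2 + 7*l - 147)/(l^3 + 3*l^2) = (l^3 + 11*l^2 + 7*l - 147)/(l^2*(l + 3))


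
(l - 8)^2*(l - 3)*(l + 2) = l^4 - 17*l^3 + 74*l^2 + 32*l - 384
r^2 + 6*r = r*(r + 6)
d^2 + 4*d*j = d*(d + 4*j)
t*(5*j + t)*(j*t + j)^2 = 5*j^3*t^3 + 10*j^3*t^2 + 5*j^3*t + j^2*t^4 + 2*j^2*t^3 + j^2*t^2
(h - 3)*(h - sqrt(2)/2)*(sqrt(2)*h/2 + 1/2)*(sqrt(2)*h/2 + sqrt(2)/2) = h^4/2 - h^3 - 7*h^2/4 + h/2 + 3/4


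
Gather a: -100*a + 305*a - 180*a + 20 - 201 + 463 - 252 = 25*a + 30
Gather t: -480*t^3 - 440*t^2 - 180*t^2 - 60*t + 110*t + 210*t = -480*t^3 - 620*t^2 + 260*t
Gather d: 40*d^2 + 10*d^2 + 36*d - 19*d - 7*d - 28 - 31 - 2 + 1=50*d^2 + 10*d - 60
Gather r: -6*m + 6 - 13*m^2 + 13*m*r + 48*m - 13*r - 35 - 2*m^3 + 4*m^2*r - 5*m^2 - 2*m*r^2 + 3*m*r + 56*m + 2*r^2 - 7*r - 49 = -2*m^3 - 18*m^2 + 98*m + r^2*(2 - 2*m) + r*(4*m^2 + 16*m - 20) - 78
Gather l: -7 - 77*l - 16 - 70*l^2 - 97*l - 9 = -70*l^2 - 174*l - 32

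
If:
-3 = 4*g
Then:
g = -3/4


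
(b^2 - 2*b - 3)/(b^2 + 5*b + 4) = (b - 3)/(b + 4)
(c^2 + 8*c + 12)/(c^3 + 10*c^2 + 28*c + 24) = 1/(c + 2)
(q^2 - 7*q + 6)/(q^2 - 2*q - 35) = (-q^2 + 7*q - 6)/(-q^2 + 2*q + 35)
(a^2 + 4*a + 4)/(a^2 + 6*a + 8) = (a + 2)/(a + 4)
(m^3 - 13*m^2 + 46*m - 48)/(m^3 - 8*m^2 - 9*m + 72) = (m - 2)/(m + 3)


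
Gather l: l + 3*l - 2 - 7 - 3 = 4*l - 12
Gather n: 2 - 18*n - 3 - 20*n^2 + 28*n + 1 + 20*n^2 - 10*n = 0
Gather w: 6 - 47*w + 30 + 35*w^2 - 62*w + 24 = 35*w^2 - 109*w + 60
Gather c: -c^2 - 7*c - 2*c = -c^2 - 9*c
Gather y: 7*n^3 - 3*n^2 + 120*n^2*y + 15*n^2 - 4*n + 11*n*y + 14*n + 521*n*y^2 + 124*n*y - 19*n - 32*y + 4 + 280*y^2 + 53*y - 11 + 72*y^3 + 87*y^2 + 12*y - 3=7*n^3 + 12*n^2 - 9*n + 72*y^3 + y^2*(521*n + 367) + y*(120*n^2 + 135*n + 33) - 10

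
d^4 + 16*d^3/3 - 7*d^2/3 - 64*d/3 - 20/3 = (d - 2)*(d + 1/3)*(d + 2)*(d + 5)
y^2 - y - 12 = (y - 4)*(y + 3)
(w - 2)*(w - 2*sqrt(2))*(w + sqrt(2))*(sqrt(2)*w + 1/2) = sqrt(2)*w^4 - 2*sqrt(2)*w^3 - 3*w^3/2 - 9*sqrt(2)*w^2/2 + 3*w^2 - 2*w + 9*sqrt(2)*w + 4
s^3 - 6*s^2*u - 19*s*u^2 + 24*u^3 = (s - 8*u)*(s - u)*(s + 3*u)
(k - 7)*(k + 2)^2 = k^3 - 3*k^2 - 24*k - 28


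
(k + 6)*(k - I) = k^2 + 6*k - I*k - 6*I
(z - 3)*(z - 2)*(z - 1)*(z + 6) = z^4 - 25*z^2 + 60*z - 36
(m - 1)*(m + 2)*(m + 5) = m^3 + 6*m^2 + 3*m - 10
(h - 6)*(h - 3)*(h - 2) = h^3 - 11*h^2 + 36*h - 36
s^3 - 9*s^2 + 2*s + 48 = (s - 8)*(s - 3)*(s + 2)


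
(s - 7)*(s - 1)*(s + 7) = s^3 - s^2 - 49*s + 49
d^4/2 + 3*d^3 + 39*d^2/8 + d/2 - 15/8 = (d/2 + 1/2)*(d - 1/2)*(d + 5/2)*(d + 3)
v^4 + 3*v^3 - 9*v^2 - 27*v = v*(v - 3)*(v + 3)^2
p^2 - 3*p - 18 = (p - 6)*(p + 3)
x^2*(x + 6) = x^3 + 6*x^2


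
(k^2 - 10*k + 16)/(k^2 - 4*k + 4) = (k - 8)/(k - 2)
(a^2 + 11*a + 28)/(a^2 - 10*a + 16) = (a^2 + 11*a + 28)/(a^2 - 10*a + 16)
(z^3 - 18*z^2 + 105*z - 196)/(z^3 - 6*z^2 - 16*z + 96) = (z^2 - 14*z + 49)/(z^2 - 2*z - 24)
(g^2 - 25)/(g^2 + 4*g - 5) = (g - 5)/(g - 1)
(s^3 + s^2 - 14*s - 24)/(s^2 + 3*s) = s - 2 - 8/s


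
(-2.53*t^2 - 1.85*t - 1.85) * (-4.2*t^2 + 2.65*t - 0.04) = 10.626*t^4 + 1.0655*t^3 + 2.9687*t^2 - 4.8285*t + 0.074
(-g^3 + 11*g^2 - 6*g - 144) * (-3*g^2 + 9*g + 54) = 3*g^5 - 42*g^4 + 63*g^3 + 972*g^2 - 1620*g - 7776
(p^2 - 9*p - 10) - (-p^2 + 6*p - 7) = 2*p^2 - 15*p - 3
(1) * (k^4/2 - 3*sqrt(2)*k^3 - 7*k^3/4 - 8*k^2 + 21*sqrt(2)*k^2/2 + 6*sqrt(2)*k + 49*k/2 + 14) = k^4/2 - 3*sqrt(2)*k^3 - 7*k^3/4 - 8*k^2 + 21*sqrt(2)*k^2/2 + 6*sqrt(2)*k + 49*k/2 + 14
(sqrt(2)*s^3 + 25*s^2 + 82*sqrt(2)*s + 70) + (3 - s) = sqrt(2)*s^3 + 25*s^2 - s + 82*sqrt(2)*s + 73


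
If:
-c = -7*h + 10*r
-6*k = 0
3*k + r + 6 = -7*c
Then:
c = -r/7 - 6/7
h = 69*r/49 - 6/49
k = 0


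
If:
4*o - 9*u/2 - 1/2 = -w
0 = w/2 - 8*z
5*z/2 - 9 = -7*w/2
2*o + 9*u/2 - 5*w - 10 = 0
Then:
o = 529/156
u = 1211/351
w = 32/13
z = 2/13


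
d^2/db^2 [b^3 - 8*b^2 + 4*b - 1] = 6*b - 16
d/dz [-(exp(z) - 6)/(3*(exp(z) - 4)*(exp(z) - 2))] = (exp(2*z) - 12*exp(z) + 28)*exp(z)/(3*(exp(4*z) - 12*exp(3*z) + 52*exp(2*z) - 96*exp(z) + 64))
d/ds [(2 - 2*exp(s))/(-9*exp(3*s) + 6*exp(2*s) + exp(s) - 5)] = 2*(-(1 - exp(s))*(-27*exp(2*s) + 12*exp(s) + 1) + 9*exp(3*s) - 6*exp(2*s) - exp(s) + 5)*exp(s)/(9*exp(3*s) - 6*exp(2*s) - exp(s) + 5)^2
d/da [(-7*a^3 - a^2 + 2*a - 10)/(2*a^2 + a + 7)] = 2*(-7*a^4 - 7*a^3 - 76*a^2 + 13*a + 12)/(4*a^4 + 4*a^3 + 29*a^2 + 14*a + 49)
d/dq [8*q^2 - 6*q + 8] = 16*q - 6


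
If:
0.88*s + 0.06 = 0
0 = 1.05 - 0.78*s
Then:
No Solution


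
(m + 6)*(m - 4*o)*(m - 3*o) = m^3 - 7*m^2*o + 6*m^2 + 12*m*o^2 - 42*m*o + 72*o^2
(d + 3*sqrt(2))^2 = d^2 + 6*sqrt(2)*d + 18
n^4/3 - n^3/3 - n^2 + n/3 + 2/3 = (n/3 + 1/3)*(n - 2)*(n - 1)*(n + 1)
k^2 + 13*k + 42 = (k + 6)*(k + 7)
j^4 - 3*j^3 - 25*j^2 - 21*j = j*(j - 7)*(j + 1)*(j + 3)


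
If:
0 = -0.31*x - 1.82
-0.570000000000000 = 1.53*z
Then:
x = -5.87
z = -0.37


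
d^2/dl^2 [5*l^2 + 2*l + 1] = 10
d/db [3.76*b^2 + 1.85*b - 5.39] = 7.52*b + 1.85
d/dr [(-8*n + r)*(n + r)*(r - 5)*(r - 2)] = -16*n^2*r + 56*n^2 - 21*n*r^2 + 98*n*r - 70*n + 4*r^3 - 21*r^2 + 20*r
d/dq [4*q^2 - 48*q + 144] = 8*q - 48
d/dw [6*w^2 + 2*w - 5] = 12*w + 2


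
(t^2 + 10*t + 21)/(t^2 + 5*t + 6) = (t + 7)/(t + 2)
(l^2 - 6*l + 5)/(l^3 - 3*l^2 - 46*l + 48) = (l - 5)/(l^2 - 2*l - 48)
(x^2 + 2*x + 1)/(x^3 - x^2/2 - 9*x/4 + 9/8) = 8*(x^2 + 2*x + 1)/(8*x^3 - 4*x^2 - 18*x + 9)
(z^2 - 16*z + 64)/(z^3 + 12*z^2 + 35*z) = (z^2 - 16*z + 64)/(z*(z^2 + 12*z + 35))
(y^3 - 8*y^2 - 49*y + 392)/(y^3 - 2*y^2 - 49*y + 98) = (y - 8)/(y - 2)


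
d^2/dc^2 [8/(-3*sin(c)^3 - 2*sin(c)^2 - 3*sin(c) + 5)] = 8*(81*sin(c)^6 + 66*sin(c)^5 - 74*sin(c)^4 + 57*sin(c)^3 - 29*sin(c)^2 - 111*sin(c) - 38)/(3*sin(c)^3 + 2*sin(c)^2 + 3*sin(c) - 5)^3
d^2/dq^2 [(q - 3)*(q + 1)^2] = 6*q - 2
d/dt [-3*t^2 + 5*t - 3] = 5 - 6*t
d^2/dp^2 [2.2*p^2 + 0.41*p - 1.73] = 4.40000000000000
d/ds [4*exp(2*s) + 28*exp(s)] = (8*exp(s) + 28)*exp(s)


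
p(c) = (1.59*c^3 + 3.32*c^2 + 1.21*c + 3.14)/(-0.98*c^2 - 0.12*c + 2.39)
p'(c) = (1.96*c + 0.12)*(1.59*c^3 + 3.32*c^2 + 1.21*c + 3.14)/(-0.98*c^2 - 0.12*c + 2.39)^2 + (4.77*c^2 + 6.64*c + 1.21)/(-0.98*c^2 - 0.12*c + 2.39)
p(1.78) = -26.68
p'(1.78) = 73.39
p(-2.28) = 0.50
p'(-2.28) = -3.58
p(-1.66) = -27.02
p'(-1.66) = -790.72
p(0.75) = 3.77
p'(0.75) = 8.50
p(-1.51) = 10.12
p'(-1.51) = -79.26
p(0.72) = 3.52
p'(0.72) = 7.72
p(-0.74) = 1.76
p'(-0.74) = -1.77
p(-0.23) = 1.28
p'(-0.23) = -0.21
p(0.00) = 1.31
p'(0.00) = 0.57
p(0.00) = 1.31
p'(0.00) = 0.57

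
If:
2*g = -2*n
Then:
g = -n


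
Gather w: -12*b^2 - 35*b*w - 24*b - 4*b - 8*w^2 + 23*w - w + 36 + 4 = -12*b^2 - 28*b - 8*w^2 + w*(22 - 35*b) + 40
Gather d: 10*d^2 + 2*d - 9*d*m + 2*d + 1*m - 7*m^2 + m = 10*d^2 + d*(4 - 9*m) - 7*m^2 + 2*m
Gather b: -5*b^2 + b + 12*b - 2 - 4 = -5*b^2 + 13*b - 6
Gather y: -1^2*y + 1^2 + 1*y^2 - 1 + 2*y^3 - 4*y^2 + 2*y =2*y^3 - 3*y^2 + y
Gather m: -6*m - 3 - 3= -6*m - 6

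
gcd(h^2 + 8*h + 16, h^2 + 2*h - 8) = h + 4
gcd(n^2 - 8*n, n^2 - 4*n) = n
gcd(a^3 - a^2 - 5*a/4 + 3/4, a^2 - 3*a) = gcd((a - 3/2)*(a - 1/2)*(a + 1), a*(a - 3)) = 1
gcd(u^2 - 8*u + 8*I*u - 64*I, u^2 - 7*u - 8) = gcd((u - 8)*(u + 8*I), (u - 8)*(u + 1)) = u - 8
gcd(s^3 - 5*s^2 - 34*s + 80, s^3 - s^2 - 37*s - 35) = s + 5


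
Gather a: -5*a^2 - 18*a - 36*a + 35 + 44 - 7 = -5*a^2 - 54*a + 72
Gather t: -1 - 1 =-2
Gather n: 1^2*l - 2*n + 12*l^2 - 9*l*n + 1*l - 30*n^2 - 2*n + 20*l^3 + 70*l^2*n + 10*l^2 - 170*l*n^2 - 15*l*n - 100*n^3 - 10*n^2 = 20*l^3 + 22*l^2 + 2*l - 100*n^3 + n^2*(-170*l - 40) + n*(70*l^2 - 24*l - 4)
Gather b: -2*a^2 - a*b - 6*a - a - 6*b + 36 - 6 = -2*a^2 - 7*a + b*(-a - 6) + 30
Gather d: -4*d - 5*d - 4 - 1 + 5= -9*d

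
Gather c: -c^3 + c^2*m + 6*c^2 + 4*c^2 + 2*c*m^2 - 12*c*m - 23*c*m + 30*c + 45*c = -c^3 + c^2*(m + 10) + c*(2*m^2 - 35*m + 75)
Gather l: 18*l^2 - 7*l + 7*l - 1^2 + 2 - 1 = 18*l^2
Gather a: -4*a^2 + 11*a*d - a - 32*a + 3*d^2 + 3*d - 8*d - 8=-4*a^2 + a*(11*d - 33) + 3*d^2 - 5*d - 8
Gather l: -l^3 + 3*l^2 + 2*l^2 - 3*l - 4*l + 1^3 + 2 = -l^3 + 5*l^2 - 7*l + 3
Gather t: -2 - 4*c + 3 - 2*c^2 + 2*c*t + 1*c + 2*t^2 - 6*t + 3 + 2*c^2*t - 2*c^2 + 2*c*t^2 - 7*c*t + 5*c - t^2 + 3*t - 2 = -4*c^2 + 2*c + t^2*(2*c + 1) + t*(2*c^2 - 5*c - 3) + 2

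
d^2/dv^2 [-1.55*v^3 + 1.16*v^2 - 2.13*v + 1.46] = 2.32 - 9.3*v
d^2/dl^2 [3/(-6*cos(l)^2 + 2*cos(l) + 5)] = 6*(-72*sin(l)^4 + 98*sin(l)^2 - 35*cos(l)/2 + 9*cos(3*l)/2 + 8)/(6*sin(l)^2 + 2*cos(l) - 1)^3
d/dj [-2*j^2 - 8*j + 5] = -4*j - 8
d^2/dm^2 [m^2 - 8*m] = 2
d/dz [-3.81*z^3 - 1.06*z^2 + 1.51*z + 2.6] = -11.43*z^2 - 2.12*z + 1.51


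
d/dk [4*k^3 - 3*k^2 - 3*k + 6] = 12*k^2 - 6*k - 3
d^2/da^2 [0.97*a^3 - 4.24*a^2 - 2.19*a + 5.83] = 5.82*a - 8.48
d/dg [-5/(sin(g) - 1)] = 5*cos(g)/(sin(g) - 1)^2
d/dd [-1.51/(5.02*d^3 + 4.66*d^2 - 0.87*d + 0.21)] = (22.7406*d^2 + 14.0732*d - 1.3137)/(5.02*d^3 + 4.66*d^2 - 0.87*d + 0.21)^2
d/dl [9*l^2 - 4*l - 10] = 18*l - 4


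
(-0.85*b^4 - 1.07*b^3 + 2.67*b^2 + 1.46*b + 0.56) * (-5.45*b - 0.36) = 4.6325*b^5 + 6.1375*b^4 - 14.1663*b^3 - 8.9182*b^2 - 3.5776*b - 0.2016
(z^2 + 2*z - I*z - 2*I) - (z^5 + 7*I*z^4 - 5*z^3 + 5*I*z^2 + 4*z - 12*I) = -z^5 - 7*I*z^4 + 5*z^3 + z^2 - 5*I*z^2 - 2*z - I*z + 10*I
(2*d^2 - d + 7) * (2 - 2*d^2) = -4*d^4 + 2*d^3 - 10*d^2 - 2*d + 14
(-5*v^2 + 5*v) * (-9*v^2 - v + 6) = 45*v^4 - 40*v^3 - 35*v^2 + 30*v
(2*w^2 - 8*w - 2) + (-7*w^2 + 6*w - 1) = -5*w^2 - 2*w - 3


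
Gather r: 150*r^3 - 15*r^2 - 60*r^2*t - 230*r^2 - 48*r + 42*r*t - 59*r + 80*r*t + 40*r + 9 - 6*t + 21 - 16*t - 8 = 150*r^3 + r^2*(-60*t - 245) + r*(122*t - 67) - 22*t + 22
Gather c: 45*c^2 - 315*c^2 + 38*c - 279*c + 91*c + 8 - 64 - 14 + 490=-270*c^2 - 150*c + 420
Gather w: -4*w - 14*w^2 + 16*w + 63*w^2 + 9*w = 49*w^2 + 21*w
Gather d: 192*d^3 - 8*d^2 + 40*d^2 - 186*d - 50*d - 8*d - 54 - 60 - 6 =192*d^3 + 32*d^2 - 244*d - 120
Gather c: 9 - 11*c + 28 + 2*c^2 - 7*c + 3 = 2*c^2 - 18*c + 40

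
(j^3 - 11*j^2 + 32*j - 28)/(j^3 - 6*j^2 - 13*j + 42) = (j - 2)/(j + 3)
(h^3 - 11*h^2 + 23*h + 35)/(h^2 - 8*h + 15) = (h^2 - 6*h - 7)/(h - 3)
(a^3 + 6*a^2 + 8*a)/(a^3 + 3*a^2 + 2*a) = (a + 4)/(a + 1)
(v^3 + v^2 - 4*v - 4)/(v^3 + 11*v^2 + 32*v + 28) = (v^2 - v - 2)/(v^2 + 9*v + 14)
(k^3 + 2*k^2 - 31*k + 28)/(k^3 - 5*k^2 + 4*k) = (k + 7)/k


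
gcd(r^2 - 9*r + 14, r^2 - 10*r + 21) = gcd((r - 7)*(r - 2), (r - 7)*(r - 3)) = r - 7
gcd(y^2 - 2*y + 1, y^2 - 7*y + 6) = y - 1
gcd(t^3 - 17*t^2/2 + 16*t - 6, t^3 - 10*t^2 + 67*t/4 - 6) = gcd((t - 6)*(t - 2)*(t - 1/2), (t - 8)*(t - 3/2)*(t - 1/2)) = t - 1/2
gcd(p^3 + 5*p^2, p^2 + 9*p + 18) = 1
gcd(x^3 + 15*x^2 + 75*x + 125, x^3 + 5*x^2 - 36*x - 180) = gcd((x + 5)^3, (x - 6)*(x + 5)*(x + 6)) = x + 5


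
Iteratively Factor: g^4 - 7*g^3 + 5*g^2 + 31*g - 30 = (g - 5)*(g^3 - 2*g^2 - 5*g + 6) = (g - 5)*(g - 1)*(g^2 - g - 6) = (g - 5)*(g - 1)*(g + 2)*(g - 3)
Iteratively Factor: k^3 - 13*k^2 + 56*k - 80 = (k - 5)*(k^2 - 8*k + 16) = (k - 5)*(k - 4)*(k - 4)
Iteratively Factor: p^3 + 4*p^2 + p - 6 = (p + 3)*(p^2 + p - 2) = (p - 1)*(p + 3)*(p + 2)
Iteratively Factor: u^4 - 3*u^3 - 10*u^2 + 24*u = (u)*(u^3 - 3*u^2 - 10*u + 24) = u*(u - 4)*(u^2 + u - 6) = u*(u - 4)*(u + 3)*(u - 2)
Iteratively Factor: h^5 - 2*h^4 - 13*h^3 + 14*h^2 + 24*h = (h + 3)*(h^4 - 5*h^3 + 2*h^2 + 8*h) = (h - 2)*(h + 3)*(h^3 - 3*h^2 - 4*h) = (h - 4)*(h - 2)*(h + 3)*(h^2 + h) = h*(h - 4)*(h - 2)*(h + 3)*(h + 1)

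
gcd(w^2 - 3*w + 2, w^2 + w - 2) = w - 1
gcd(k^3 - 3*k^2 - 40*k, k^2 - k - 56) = k - 8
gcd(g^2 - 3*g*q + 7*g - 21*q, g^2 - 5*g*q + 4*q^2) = 1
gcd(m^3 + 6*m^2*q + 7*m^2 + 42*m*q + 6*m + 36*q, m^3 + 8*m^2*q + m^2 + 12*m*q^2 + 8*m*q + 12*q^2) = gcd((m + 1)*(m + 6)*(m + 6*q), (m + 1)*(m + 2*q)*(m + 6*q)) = m^2 + 6*m*q + m + 6*q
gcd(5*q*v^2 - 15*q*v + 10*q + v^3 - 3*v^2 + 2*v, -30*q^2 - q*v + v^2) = 5*q + v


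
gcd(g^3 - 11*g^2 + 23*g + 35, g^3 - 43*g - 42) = g^2 - 6*g - 7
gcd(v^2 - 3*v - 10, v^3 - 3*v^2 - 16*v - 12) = v + 2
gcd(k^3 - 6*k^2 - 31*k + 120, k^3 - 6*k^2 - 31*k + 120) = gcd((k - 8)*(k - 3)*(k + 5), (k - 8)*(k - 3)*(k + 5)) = k^3 - 6*k^2 - 31*k + 120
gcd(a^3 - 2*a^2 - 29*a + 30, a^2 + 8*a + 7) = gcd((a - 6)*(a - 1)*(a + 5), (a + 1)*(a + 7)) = 1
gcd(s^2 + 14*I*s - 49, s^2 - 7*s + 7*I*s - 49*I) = s + 7*I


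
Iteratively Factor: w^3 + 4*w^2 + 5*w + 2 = (w + 1)*(w^2 + 3*w + 2) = (w + 1)*(w + 2)*(w + 1)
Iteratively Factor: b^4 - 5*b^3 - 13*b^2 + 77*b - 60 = (b - 3)*(b^3 - 2*b^2 - 19*b + 20) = (b - 5)*(b - 3)*(b^2 + 3*b - 4) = (b - 5)*(b - 3)*(b + 4)*(b - 1)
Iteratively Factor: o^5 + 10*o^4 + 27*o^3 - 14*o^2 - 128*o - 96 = (o - 2)*(o^4 + 12*o^3 + 51*o^2 + 88*o + 48) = (o - 2)*(o + 4)*(o^3 + 8*o^2 + 19*o + 12) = (o - 2)*(o + 1)*(o + 4)*(o^2 + 7*o + 12) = (o - 2)*(o + 1)*(o + 4)^2*(o + 3)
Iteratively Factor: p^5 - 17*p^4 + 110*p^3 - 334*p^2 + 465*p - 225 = (p - 5)*(p^4 - 12*p^3 + 50*p^2 - 84*p + 45) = (p - 5)^2*(p^3 - 7*p^2 + 15*p - 9) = (p - 5)^2*(p - 3)*(p^2 - 4*p + 3) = (p - 5)^2*(p - 3)^2*(p - 1)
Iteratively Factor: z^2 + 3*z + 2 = (z + 2)*(z + 1)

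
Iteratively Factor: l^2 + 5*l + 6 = (l + 2)*(l + 3)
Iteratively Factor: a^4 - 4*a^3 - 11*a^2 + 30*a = (a)*(a^3 - 4*a^2 - 11*a + 30) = a*(a - 5)*(a^2 + a - 6) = a*(a - 5)*(a - 2)*(a + 3)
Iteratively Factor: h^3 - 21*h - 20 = (h + 4)*(h^2 - 4*h - 5) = (h - 5)*(h + 4)*(h + 1)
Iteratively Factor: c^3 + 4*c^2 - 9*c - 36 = (c - 3)*(c^2 + 7*c + 12) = (c - 3)*(c + 3)*(c + 4)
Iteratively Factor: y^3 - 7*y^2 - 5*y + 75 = (y + 3)*(y^2 - 10*y + 25) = (y - 5)*(y + 3)*(y - 5)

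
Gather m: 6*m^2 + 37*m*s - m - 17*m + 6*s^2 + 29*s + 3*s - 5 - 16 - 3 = 6*m^2 + m*(37*s - 18) + 6*s^2 + 32*s - 24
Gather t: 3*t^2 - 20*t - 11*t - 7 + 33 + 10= 3*t^2 - 31*t + 36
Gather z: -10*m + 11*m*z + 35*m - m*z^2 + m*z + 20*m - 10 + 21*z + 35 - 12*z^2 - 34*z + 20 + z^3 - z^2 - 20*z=45*m + z^3 + z^2*(-m - 13) + z*(12*m - 33) + 45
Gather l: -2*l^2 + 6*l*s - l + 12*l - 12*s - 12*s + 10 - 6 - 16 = -2*l^2 + l*(6*s + 11) - 24*s - 12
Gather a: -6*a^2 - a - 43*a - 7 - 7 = -6*a^2 - 44*a - 14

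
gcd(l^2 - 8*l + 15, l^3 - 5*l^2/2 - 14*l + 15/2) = l - 5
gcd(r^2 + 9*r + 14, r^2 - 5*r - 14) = r + 2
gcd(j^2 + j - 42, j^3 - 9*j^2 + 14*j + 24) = j - 6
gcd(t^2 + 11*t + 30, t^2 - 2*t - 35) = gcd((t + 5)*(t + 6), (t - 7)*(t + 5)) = t + 5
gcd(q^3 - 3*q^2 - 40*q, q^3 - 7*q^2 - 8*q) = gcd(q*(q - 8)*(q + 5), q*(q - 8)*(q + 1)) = q^2 - 8*q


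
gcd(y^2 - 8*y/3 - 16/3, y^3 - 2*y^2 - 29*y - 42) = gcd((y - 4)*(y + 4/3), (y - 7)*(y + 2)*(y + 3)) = 1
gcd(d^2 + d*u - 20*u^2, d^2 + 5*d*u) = d + 5*u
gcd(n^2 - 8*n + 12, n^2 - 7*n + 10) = n - 2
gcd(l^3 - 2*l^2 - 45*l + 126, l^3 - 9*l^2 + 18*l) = l^2 - 9*l + 18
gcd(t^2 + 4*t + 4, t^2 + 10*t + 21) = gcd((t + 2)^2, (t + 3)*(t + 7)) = 1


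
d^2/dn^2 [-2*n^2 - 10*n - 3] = -4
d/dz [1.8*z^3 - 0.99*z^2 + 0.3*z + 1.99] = 5.4*z^2 - 1.98*z + 0.3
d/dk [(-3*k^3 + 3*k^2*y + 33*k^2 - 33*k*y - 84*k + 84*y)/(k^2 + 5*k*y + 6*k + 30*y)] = 3*((2*k + 5*y + 6)*(k^3 - k^2*y - 11*k^2 + 11*k*y + 28*k - 28*y) + (k^2 + 5*k*y + 6*k + 30*y)*(-3*k^2 + 2*k*y + 22*k - 11*y - 28))/(k^2 + 5*k*y + 6*k + 30*y)^2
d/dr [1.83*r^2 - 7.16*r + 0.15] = 3.66*r - 7.16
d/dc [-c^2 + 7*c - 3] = 7 - 2*c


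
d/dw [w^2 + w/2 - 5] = 2*w + 1/2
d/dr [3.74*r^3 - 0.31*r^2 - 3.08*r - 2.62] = 11.22*r^2 - 0.62*r - 3.08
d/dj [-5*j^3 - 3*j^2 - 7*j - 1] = -15*j^2 - 6*j - 7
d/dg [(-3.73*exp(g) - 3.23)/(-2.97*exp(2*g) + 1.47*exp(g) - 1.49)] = (-11.0781*exp(2*g) - 19.1862*exp(g) + 10.3058)*exp(g)/(8.8209*exp(4*g) - 8.7318*exp(3*g) + 11.0115*exp(2*g) - 4.3806*exp(g) + 2.2201)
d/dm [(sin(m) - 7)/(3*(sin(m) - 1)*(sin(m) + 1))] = (14*sin(m) + cos(m)^2 - 2)/(3*cos(m)^3)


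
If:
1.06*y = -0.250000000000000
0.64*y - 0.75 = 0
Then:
No Solution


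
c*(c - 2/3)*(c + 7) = c^3 + 19*c^2/3 - 14*c/3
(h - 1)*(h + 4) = h^2 + 3*h - 4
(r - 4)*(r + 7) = r^2 + 3*r - 28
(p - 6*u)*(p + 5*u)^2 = p^3 + 4*p^2*u - 35*p*u^2 - 150*u^3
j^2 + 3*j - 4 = (j - 1)*(j + 4)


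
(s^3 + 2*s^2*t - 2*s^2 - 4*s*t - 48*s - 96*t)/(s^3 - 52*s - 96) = (s + 2*t)/(s + 2)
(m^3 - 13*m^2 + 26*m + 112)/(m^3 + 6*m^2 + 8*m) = (m^2 - 15*m + 56)/(m*(m + 4))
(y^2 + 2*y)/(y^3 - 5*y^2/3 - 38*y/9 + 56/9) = 9*y/(9*y^2 - 33*y + 28)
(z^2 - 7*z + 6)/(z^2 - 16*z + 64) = (z^2 - 7*z + 6)/(z^2 - 16*z + 64)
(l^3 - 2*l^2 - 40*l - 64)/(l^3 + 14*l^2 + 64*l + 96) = (l^2 - 6*l - 16)/(l^2 + 10*l + 24)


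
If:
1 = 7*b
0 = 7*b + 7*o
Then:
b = 1/7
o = -1/7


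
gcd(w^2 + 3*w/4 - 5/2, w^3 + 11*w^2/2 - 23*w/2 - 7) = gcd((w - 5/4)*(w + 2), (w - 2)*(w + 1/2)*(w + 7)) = 1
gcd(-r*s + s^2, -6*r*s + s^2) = s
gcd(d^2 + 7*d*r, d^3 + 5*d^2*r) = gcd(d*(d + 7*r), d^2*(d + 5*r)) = d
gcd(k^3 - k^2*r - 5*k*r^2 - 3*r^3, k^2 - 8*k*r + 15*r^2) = -k + 3*r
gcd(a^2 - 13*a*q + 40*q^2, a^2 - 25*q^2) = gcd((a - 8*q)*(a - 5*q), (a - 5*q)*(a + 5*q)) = -a + 5*q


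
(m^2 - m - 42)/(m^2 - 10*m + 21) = (m + 6)/(m - 3)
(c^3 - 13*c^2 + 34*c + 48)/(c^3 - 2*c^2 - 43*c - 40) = (c - 6)/(c + 5)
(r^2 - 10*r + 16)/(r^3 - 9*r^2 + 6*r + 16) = 1/(r + 1)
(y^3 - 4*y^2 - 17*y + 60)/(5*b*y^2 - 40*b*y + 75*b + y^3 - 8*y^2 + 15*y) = (y + 4)/(5*b + y)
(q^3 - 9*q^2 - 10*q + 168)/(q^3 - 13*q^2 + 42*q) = (q + 4)/q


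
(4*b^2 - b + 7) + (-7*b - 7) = 4*b^2 - 8*b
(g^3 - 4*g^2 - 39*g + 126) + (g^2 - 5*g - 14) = g^3 - 3*g^2 - 44*g + 112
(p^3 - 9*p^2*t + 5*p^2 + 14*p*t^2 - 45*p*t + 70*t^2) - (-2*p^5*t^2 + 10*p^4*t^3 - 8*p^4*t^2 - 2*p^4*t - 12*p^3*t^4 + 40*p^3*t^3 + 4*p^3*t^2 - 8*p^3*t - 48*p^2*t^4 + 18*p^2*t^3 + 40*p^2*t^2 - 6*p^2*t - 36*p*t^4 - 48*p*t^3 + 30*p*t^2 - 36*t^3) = 2*p^5*t^2 - 10*p^4*t^3 + 8*p^4*t^2 + 2*p^4*t + 12*p^3*t^4 - 40*p^3*t^3 - 4*p^3*t^2 + 8*p^3*t + p^3 + 48*p^2*t^4 - 18*p^2*t^3 - 40*p^2*t^2 - 3*p^2*t + 5*p^2 + 36*p*t^4 + 48*p*t^3 - 16*p*t^2 - 45*p*t + 36*t^3 + 70*t^2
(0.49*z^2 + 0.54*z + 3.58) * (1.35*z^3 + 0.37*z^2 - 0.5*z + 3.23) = 0.6615*z^5 + 0.9103*z^4 + 4.7878*z^3 + 2.6373*z^2 - 0.0457999999999998*z + 11.5634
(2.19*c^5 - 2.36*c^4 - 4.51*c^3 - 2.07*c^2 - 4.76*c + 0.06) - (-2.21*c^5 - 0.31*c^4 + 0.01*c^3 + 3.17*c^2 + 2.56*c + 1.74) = 4.4*c^5 - 2.05*c^4 - 4.52*c^3 - 5.24*c^2 - 7.32*c - 1.68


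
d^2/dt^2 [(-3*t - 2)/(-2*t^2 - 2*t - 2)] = ((2*t + 1)^2*(3*t + 2) - (9*t + 5)*(t^2 + t + 1))/(t^2 + t + 1)^3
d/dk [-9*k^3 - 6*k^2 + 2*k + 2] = -27*k^2 - 12*k + 2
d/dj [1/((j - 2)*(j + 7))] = (-2*j - 5)/(j^4 + 10*j^3 - 3*j^2 - 140*j + 196)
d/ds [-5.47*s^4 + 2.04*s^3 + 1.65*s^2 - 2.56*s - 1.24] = -21.88*s^3 + 6.12*s^2 + 3.3*s - 2.56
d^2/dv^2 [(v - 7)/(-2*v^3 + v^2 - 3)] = 2*(-4*v^2*(v - 7)*(3*v - 1)^2 + (6*v^2 - 2*v + (v - 7)*(6*v - 1))*(2*v^3 - v^2 + 3))/(2*v^3 - v^2 + 3)^3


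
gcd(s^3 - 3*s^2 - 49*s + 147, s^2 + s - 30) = 1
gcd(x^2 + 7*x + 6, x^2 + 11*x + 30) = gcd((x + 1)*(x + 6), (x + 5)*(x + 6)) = x + 6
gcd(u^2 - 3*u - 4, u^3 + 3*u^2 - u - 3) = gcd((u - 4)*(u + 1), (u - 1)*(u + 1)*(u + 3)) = u + 1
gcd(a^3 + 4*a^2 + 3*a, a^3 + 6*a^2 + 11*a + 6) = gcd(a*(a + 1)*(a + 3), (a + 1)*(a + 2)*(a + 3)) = a^2 + 4*a + 3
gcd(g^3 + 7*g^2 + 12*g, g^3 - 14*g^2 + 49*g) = g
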